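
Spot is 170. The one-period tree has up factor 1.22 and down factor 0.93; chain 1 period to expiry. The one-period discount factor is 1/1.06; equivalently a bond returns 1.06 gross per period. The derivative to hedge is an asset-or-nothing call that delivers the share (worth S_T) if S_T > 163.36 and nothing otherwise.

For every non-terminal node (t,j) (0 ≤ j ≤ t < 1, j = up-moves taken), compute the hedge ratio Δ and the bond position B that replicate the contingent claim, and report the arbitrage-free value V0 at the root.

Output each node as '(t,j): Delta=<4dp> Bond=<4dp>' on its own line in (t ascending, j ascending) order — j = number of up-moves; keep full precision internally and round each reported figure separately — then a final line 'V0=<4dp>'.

The replicating-portfolio and risk-neutral prices coincide; use p* = (1.06−0.93)/(1.22−0.93) = 0.4483 for the latter.
Payoff layer (t=1): V(1,0)=0.0000, V(1,1)=207.4000
Node (0,0) S=170.0000: V=(p*·207.4000+(1−p*)·0.0000)/1.06=87.7098; Δ=(207.4000−0.0000)/(207.4000−158.1000)=4.2069; B=V−Δ·S=-627.4626
Root portfolio cost Δ·170+B reproduces V0=87.7098.

(0,0): Delta=4.2069 Bond=-627.4626
V0=87.7098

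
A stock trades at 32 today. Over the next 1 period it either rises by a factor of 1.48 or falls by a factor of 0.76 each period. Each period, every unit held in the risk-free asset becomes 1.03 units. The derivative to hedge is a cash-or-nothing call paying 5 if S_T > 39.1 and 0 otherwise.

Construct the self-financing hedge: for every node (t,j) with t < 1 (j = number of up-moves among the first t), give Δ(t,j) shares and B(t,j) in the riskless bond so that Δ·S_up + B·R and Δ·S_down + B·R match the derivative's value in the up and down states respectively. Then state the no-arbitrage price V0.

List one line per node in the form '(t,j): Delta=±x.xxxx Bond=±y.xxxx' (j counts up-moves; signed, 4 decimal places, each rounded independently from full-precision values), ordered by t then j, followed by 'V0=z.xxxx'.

(0,0): Delta=0.2170 Bond=-5.1241
V0=1.8204

The replicating-portfolio and risk-neutral prices coincide; use p* = (1.03−0.76)/(1.48−0.76) = 0.3750 for the latter.
At expiry t=1: V(1,0)=0.0000, V(1,1)=5.0000
(0,0): S=32.0000. Δ = (V_up−V_dn)/(S_up−S_dn) = (5.0000−0.0000)/(47.3600−24.3200) = 0.2170. V = [p*·5.0000 + (1−p*)·0.0000]/1.03 = 1.8204. B = V − Δ·S = -5.1241.
Check: Δ(0,0)·S0 + B(0,0) = 1.8204 = V0.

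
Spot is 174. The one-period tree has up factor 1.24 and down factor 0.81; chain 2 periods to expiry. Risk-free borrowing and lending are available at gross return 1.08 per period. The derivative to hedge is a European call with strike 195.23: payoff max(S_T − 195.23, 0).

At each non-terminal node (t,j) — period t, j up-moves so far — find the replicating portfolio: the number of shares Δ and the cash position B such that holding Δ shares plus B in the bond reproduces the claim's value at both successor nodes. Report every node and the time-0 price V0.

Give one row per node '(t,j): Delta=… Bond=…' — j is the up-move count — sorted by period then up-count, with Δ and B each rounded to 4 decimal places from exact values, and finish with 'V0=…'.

(0,0): Delta=0.5619 Bond=-73.3292
(1,0): Delta=0.0000 Bond=0.0000
(1,1): Delta=0.7794 Bond=-126.1263
V0=24.4431

The replicating-portfolio and risk-neutral prices coincide; use p* = (1.08−0.81)/(1.24−0.81) = 0.6279 for the latter.
Terminal values V(2,·): V(2,0)=0.0000, V(2,1)=0.0000, V(2,2)=72.3124
  t=1,j=0: stock 140.9400 → up 174.7656 (V=0.0000), down 114.1614 (V=0.0000). Price 0.0000; hedge Δ=0.0000, bond B=0.0000.
  t=1,j=1: stock 215.7600 → up 267.5424 (V=72.3124), down 174.7656 (V=0.0000). Price 42.0421; hedge Δ=0.7794, bond B=-126.1263.
  t=0,j=0: stock 174.0000 → up 215.7600 (V=42.0421), down 140.9400 (V=0.0000). Price 24.4431; hedge Δ=0.5619, bond B=-73.3292.
Each (Δ,B) replicates both successor values, so the strategy is self-financing and V0 is arbitrage-free.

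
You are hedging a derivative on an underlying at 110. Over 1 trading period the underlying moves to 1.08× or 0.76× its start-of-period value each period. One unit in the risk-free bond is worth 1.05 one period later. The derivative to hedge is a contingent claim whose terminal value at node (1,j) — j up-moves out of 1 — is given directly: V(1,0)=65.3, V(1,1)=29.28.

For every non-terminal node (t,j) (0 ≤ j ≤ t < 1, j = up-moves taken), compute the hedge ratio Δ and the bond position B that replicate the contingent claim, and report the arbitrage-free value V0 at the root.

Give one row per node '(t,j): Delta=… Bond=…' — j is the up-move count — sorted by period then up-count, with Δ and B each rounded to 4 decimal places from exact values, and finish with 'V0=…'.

(0,0): Delta=-1.0233 Bond=143.6643
V0=31.1018

The replicating-portfolio and risk-neutral prices coincide; use p* = (1.05−0.76)/(1.08−0.76) = 0.9062 for the latter.
Terminal payoffs: V(1,0)=65.3000, V(1,1)=29.2800
(0,0): S=110.0000. Δ = (V_up−V_dn)/(S_up−S_dn) = (29.2800−65.3000)/(118.8000−83.6000) = -1.0233. V = [p*·29.2800 + (1−p*)·65.3000]/1.05 = 31.1018. B = V − Δ·S = 143.6643.
Root portfolio cost Δ·110+B reproduces V0=31.1018.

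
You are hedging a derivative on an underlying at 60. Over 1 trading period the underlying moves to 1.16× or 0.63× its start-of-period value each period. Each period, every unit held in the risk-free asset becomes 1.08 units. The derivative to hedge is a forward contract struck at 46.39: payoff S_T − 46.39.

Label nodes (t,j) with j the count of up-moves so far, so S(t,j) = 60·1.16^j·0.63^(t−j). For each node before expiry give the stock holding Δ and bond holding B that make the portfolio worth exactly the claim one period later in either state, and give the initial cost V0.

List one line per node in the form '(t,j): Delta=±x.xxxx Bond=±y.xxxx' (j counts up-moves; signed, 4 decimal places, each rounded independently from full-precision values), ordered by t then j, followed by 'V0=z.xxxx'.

(0,0): Delta=1.0000 Bond=-42.9537
V0=17.0463

Under the risk-neutral measure, an up-move has probability p* = (R−d)/(u−d) = 0.8491 and values discount at R = 1.08.
Terminal values V(1,·): V(1,0)=-8.5900, V(1,1)=23.2100
Node (0,0) S=60.0000: V=(p*·23.2100+(1−p*)·-8.5900)/1.08=17.0463; Δ=(23.2100−-8.5900)/(69.6000−37.8000)=1.0000; B=V−Δ·S=-42.9537
Check: Δ(0,0)·S0 + B(0,0) = 17.0463 = V0.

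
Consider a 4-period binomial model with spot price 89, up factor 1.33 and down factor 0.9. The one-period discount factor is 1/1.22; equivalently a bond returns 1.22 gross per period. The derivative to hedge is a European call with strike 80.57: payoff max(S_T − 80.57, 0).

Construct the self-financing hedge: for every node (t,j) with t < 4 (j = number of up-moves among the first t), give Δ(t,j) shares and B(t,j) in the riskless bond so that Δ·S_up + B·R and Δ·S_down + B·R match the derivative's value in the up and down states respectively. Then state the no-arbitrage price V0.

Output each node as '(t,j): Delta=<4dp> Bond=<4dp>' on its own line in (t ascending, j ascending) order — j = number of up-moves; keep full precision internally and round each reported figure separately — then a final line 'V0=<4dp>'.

(0,0): Delta=0.9947 Bond=-35.8509
(1,0): Delta=0.9717 Bond=-41.8984
(1,1): Delta=1.0000 Bond=-44.3705
(2,0): Delta=0.8500 Bond=-42.3425
(2,1): Delta=1.0000 Bond=-54.1320
(2,2): Delta=1.0000 Bond=-54.1320
(3,0): Delta=0.2051 Bond=-9.8162
(3,1): Delta=1.0000 Bond=-66.0410
(3,2): Delta=1.0000 Bond=-66.0410
(3,3): Delta=1.0000 Bond=-66.0410
V0=52.6736

Risk-neutral probability p* = (R−d)/(u−d) = (1.22−0.9)/(1.33−0.9) = 0.7442.
Payoff layer (t=4): V(4,0)=0.0000, V(4,1)=5.7217, V(4,2)=46.9500, V(4,3)=107.8762, V(4,4)=197.9116
Node (3,0) S=64.8810: V=(p*·5.7217+(1−p*)·0.0000)/1.22=3.4902; Δ=(5.7217−0.0000)/(86.2917−58.3929)=0.2051; B=V−Δ·S=-9.8162
Node (3,1) S=95.8797: V=(p*·46.9500+(1−p*)·5.7217)/1.22=29.8387; Δ=(46.9500−5.7217)/(127.5200−86.2917)=1.0000; B=V−Δ·S=-66.0410
Node (3,2) S=141.6889: V=(p*·107.8762+(1−p*)·46.9500)/1.22=75.6479; Δ=(107.8762−46.9500)/(188.4462−127.5200)=1.0000; B=V−Δ·S=-66.0410
Node (3,3) S=209.3847: V=(p*·197.9116+(1−p*)·107.8762)/1.22=143.3437; Δ=(197.9116−107.8762)/(278.4816−188.4462)=1.0000; B=V−Δ·S=-66.0410
Node (2,0) S=72.0900: V=(p*·29.8387+(1−p*)·3.4902)/1.22=18.9331; Δ=(29.8387−3.4902)/(95.8797−64.8810)=0.8500; B=V−Δ·S=-42.3425
Node (2,1) S=106.5330: V=(p*·75.6479+(1−p*)·29.8387)/1.22=52.4010; Δ=(75.6479−29.8387)/(141.6889−95.8797)=1.0000; B=V−Δ·S=-54.1320
Node (2,2) S=157.4321: V=(p*·143.3437+(1−p*)·75.6479)/1.22=103.3001; Δ=(143.3437−75.6479)/(209.3847−141.6889)=1.0000; B=V−Δ·S=-54.1320
Node (1,0) S=80.1000: V=(p*·52.4010+(1−p*)·18.9331)/1.22=35.9340; Δ=(52.4010−18.9331)/(106.5330−72.0900)=0.9717; B=V−Δ·S=-41.8984
Node (1,1) S=118.3700: V=(p*·103.3001+(1−p*)·52.4010)/1.22=73.9995; Δ=(103.3001−52.4010)/(157.4321−106.5330)=1.0000; B=V−Δ·S=-44.3705
Node (0,0) S=89.0000: V=(p*·73.9995+(1−p*)·35.9340)/1.22=52.6736; Δ=(73.9995−35.9340)/(118.3700−80.1000)=0.9947; B=V−Δ·S=-35.8509
Check: Δ(0,0)·S0 + B(0,0) = 52.6736 = V0.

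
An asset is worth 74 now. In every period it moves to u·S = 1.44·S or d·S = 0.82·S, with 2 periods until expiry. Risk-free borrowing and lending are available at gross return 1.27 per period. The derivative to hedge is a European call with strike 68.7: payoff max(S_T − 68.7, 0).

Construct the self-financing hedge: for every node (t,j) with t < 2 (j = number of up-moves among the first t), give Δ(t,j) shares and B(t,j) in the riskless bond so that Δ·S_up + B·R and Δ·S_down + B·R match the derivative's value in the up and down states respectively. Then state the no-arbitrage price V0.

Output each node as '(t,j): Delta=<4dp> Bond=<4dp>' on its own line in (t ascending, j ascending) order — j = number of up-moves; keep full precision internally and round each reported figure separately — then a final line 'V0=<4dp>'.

No-arbitrage ⇒ martingale measure with p* = (R−d)/(u−d) = 0.7258.
Terminal values V(2,·): V(2,0)=0.0000, V(2,1)=18.6792, V(2,2)=84.7464
  t=1,j=0: stock 60.6800 → up 87.3792 (V=18.6792), down 49.7576 (V=0.0000). Price 10.6752; hedge Δ=0.4965, bond B=-19.4526.
  t=1,j=1: stock 106.5600 → up 153.4464 (V=84.7464), down 87.3792 (V=18.6792). Price 52.4655; hedge Δ=1.0000, bond B=-54.0945.
  t=0,j=0: stock 74.0000 → up 106.5600 (V=52.4655), down 60.6800 (V=10.6752). Price 32.2889; hedge Δ=0.9109, bond B=-35.1149.
Root portfolio cost Δ·74+B reproduces V0=32.2889.

(0,0): Delta=0.9109 Bond=-35.1149
(1,0): Delta=0.4965 Bond=-19.4526
(1,1): Delta=1.0000 Bond=-54.0945
V0=32.2889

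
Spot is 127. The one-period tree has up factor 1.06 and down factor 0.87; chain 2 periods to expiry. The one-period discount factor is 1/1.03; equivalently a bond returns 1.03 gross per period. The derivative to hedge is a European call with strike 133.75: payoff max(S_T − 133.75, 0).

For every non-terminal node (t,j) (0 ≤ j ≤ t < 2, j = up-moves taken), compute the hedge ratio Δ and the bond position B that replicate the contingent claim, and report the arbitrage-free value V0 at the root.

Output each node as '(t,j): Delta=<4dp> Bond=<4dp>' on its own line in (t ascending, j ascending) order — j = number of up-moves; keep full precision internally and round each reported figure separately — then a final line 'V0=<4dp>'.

The replicating-portfolio and risk-neutral prices coincide; use p* = (1.03−0.87)/(1.06−0.87) = 0.8421 for the latter.
Terminal values V(2,·): V(2,0)=0.0000, V(2,1)=0.0000, V(2,2)=8.9472
  t=1,j=0: stock 110.4900 → up 117.1194 (V=0.0000), down 96.1263 (V=0.0000). Price 0.0000; hedge Δ=0.0000, bond B=0.0000.
  t=1,j=1: stock 134.6200 → up 142.6972 (V=8.9472), down 117.1194 (V=0.0000). Price 7.3150; hedge Δ=0.3498, bond B=-39.7755.
  t=0,j=0: stock 127.0000 → up 134.6200 (V=7.3150), down 110.4900 (V=0.0000). Price 5.9806; hedge Δ=0.3032, bond B=-32.5196.
Check: Δ(0,0)·S0 + B(0,0) = 5.9806 = V0.

(0,0): Delta=0.3032 Bond=-32.5196
(1,0): Delta=0.0000 Bond=0.0000
(1,1): Delta=0.3498 Bond=-39.7755
V0=5.9806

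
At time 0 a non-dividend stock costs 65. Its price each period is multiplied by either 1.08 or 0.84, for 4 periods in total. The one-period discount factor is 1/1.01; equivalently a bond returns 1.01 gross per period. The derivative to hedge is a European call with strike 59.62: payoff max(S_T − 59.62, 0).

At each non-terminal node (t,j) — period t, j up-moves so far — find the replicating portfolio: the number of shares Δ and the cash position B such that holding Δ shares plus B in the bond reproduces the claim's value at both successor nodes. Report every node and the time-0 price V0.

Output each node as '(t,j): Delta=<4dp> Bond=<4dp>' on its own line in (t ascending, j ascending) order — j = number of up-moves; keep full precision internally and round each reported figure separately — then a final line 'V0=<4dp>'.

(0,0): Delta=0.6847 Bond=-33.8881
(1,0): Delta=0.3438 Bond=-15.6131
(1,1): Delta=0.7939 Bond=-41.8916
(2,0): Delta=0.0000 Bond=0.0000
(2,1): Delta=0.4539 Bond=-22.2624
(2,2): Delta=0.9028 Bond=-50.5656
(3,0): Delta=0.0000 Bond=0.0000
(3,1): Delta=0.0000 Bond=0.0000
(3,2): Delta=0.5993 Bond=-31.7435
(3,3): Delta=1.0000 Bond=-59.0297
V0=10.6200

Under the risk-neutral measure, an up-move has probability p* = (R−d)/(u−d) = 0.7083 and values discount at R = 1.01.
Payoff layer (t=4): V(4,0)=0.0000, V(4,1)=0.0000, V(4,2)=0.0000, V(4,3)=9.1603, V(4,4)=28.8118
(3,0): S=38.5258. Δ = (V_up−V_dn)/(S_up−S_dn) = (0.0000−0.0000)/(41.6078−32.3616) = 0.0000. V = [p*·0.0000 + (1−p*)·0.0000]/1.01 = 0.0000. B = V − Δ·S = 0.0000.
(3,1): S=49.5331. Δ = (V_up−V_dn)/(S_up−S_dn) = (0.0000−0.0000)/(53.4958−41.6078) = 0.0000. V = [p*·0.0000 + (1−p*)·0.0000]/1.01 = 0.0000. B = V − Δ·S = 0.0000.
(3,2): S=63.6854. Δ = (V_up−V_dn)/(S_up−S_dn) = (9.1603−0.0000)/(68.7803−53.4958) = 0.5993. V = [p*·9.1603 + (1−p*)·0.0000]/1.01 = 6.4243. B = V − Δ·S = -31.7435.
(3,3): S=81.8813. Δ = (V_up−V_dn)/(S_up−S_dn) = (28.8118−9.1603)/(88.4318−68.7803) = 1.0000. V = [p*·28.8118 + (1−p*)·9.1603]/1.01 = 22.8516. B = V − Δ·S = -59.0297.
(2,0): S=45.8640. Δ = (V_up−V_dn)/(S_up−S_dn) = (0.0000−0.0000)/(49.5331−38.5258) = 0.0000. V = [p*·0.0000 + (1−p*)·0.0000]/1.01 = 0.0000. B = V − Δ·S = 0.0000.
(2,1): S=58.9680. Δ = (V_up−V_dn)/(S_up−S_dn) = (6.4243−0.0000)/(63.6854−49.5331) = 0.4539. V = [p*·6.4243 + (1−p*)·0.0000]/1.01 = 4.5055. B = V − Δ·S = -22.2624.
(2,2): S=75.8160. Δ = (V_up−V_dn)/(S_up−S_dn) = (22.8516−6.4243)/(81.8813−63.6854) = 0.9028. V = [p*·22.8516 + (1−p*)·6.4243]/1.01 = 17.8815. B = V − Δ·S = -50.5656.
(1,0): S=54.6000. Δ = (V_up−V_dn)/(S_up−S_dn) = (4.5055−0.0000)/(58.9680−45.8640) = 0.3438. V = [p*·4.5055 + (1−p*)·0.0000]/1.01 = 3.1598. B = V − Δ·S = -15.6131.
(1,1): S=70.2000. Δ = (V_up−V_dn)/(S_up−S_dn) = (17.8815−4.5055)/(75.8160−58.9680) = 0.7939. V = [p*·17.8815 + (1−p*)·4.5055]/1.01 = 13.8417. B = V − Δ·S = -41.8916.
(0,0): S=65.0000. Δ = (V_up−V_dn)/(S_up−S_dn) = (13.8417−3.1598)/(70.2000−54.6000) = 0.6847. V = [p*·13.8417 + (1−p*)·3.1598]/1.01 = 10.6200. B = V − Δ·S = -33.8881.
Check: Δ(0,0)·S0 + B(0,0) = 10.6200 = V0.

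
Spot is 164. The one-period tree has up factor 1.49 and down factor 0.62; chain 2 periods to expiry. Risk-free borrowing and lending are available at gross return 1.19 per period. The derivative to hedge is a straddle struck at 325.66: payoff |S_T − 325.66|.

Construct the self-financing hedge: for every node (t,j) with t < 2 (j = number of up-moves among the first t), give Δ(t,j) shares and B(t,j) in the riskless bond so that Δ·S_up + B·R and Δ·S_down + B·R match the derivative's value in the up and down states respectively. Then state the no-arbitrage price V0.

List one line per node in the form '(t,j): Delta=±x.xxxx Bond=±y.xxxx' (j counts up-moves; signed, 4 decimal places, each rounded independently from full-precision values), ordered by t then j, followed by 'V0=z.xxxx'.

(0,0): Delta=-0.7034 Bond=204.6238
(1,0): Delta=-1.0000 Bond=273.6639
(1,1): Delta=-0.6384 Bond=227.6278
V0=89.2715

No-arbitrage ⇒ martingale measure with p* = (R−d)/(u−d) = 0.6552.
Terminal values V(2,·): V(2,0)=262.6184, V(2,1)=174.1568, V(2,2)=38.4364
  t=1,j=0: stock 101.6800 → up 151.5032 (V=174.1568), down 63.0416 (V=262.6184). Price 171.9839; hedge Δ=-1.0000, bond B=273.6639.
  t=1,j=1: stock 244.3600 → up 364.0964 (V=38.4364), down 151.5032 (V=174.1568). Price 71.6273; hedge Δ=-0.6384, bond B=227.6278.
  t=0,j=0: stock 164.0000 → up 244.3600 (V=71.6273), down 101.6800 (V=171.9839). Price 89.2715; hedge Δ=-0.7034, bond B=204.6238.
Check: Δ(0,0)·S0 + B(0,0) = 89.2715 = V0.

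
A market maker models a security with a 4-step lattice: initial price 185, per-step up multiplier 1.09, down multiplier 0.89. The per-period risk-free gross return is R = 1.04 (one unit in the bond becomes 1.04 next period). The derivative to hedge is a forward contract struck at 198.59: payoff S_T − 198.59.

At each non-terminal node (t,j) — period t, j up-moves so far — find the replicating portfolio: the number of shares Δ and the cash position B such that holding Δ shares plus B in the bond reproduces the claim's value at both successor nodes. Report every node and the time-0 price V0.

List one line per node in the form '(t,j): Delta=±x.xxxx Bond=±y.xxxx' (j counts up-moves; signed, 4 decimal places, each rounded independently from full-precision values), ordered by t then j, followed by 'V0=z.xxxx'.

(0,0): Delta=1.0000 Bond=-169.7556
(1,0): Delta=1.0000 Bond=-176.5458
(1,1): Delta=1.0000 Bond=-176.5458
(2,0): Delta=1.0000 Bond=-183.6076
(2,1): Delta=1.0000 Bond=-183.6076
(2,2): Delta=1.0000 Bond=-183.6076
(3,0): Delta=1.0000 Bond=-190.9519
(3,1): Delta=1.0000 Bond=-190.9519
(3,2): Delta=1.0000 Bond=-190.9519
(3,3): Delta=1.0000 Bond=-190.9519
V0=15.2444

The replicating-portfolio and risk-neutral prices coincide; use p* = (1.04−0.89)/(1.09−0.89) = 0.7500 for the latter.
Terminal values V(4,·): V(4,0)=-82.5169, V(4,1)=-56.4330, V(4,2)=-24.4876, V(4,3)=14.6365, V(4,4)=62.5526
Node (3,0) S=130.4193: V=(p*·-56.4330+(1−p*)·-82.5169)/1.04=-60.5327; Δ=(-56.4330−-82.5169)/(142.1570−116.0731)=1.0000; B=V−Δ·S=-190.9519
Node (3,1) S=159.7270: V=(p*·-24.4876+(1−p*)·-56.4330)/1.04=-31.2250; Δ=(-24.4876−-56.4330)/(174.1024−142.1570)=1.0000; B=V−Δ·S=-190.9519
Node (3,2) S=195.6207: V=(p*·14.6365+(1−p*)·-24.4876)/1.04=4.6687; Δ=(14.6365−-24.4876)/(213.2265−174.1024)=1.0000; B=V−Δ·S=-190.9519
Node (3,3) S=239.5804: V=(p*·62.5526+(1−p*)·14.6365)/1.04=48.6284; Δ=(62.5526−14.6365)/(261.1426−213.2265)=1.0000; B=V−Δ·S=-190.9519
Node (2,0) S=146.5385: V=(p*·-31.2250+(1−p*)·-60.5327)/1.04=-37.0691; Δ=(-31.2250−-60.5327)/(159.7270−130.4193)=1.0000; B=V−Δ·S=-183.6076
Node (2,1) S=179.4685: V=(p*·4.6687+(1−p*)·-31.2250)/1.04=-4.1391; Δ=(4.6687−-31.2250)/(195.6207−159.7270)=1.0000; B=V−Δ·S=-183.6076
Node (2,2) S=219.7985: V=(p*·48.6284+(1−p*)·4.6687)/1.04=36.1909; Δ=(48.6284−4.6687)/(239.5804−195.6207)=1.0000; B=V−Δ·S=-183.6076
Node (1,0) S=164.6500: V=(p*·-4.1391+(1−p*)·-37.0691)/1.04=-11.8958; Δ=(-4.1391−-37.0691)/(179.4685−146.5385)=1.0000; B=V−Δ·S=-176.5458
Node (1,1) S=201.6500: V=(p*·36.1909+(1−p*)·-4.1391)/1.04=25.1042; Δ=(36.1909−-4.1391)/(219.7985−179.4685)=1.0000; B=V−Δ·S=-176.5458
Node (0,0) S=185.0000: V=(p*·25.1042+(1−p*)·-11.8958)/1.04=15.2444; Δ=(25.1042−-11.8958)/(201.6500−164.6500)=1.0000; B=V−Δ·S=-169.7556
Self-financing check: at every node Δ·S+B equals the discounted successor values.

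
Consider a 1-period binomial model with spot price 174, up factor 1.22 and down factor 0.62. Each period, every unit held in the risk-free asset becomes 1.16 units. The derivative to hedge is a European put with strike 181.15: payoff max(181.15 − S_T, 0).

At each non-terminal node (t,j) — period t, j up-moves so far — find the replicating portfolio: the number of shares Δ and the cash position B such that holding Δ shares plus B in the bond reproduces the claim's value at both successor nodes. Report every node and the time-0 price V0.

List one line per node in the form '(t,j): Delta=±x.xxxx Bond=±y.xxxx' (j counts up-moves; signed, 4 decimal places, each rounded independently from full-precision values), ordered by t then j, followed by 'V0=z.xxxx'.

(0,0): Delta=-0.7018 Bond=128.4330
V0=6.3164

Since d<R<u, set p* = (R−d)/(u−d) = 0.9000; price each node as the discounted p*-expectation of its children.
Payoff layer (t=1): V(1,0)=73.2700, V(1,1)=0.0000
Node (0,0) S=174.0000: V=(p*·0.0000+(1−p*)·73.2700)/1.16=6.3164; Δ=(0.0000−73.2700)/(212.2800−107.8800)=-0.7018; B=V−Δ·S=128.4330
Each (Δ,B) replicates both successor values, so the strategy is self-financing and V0 is arbitrage-free.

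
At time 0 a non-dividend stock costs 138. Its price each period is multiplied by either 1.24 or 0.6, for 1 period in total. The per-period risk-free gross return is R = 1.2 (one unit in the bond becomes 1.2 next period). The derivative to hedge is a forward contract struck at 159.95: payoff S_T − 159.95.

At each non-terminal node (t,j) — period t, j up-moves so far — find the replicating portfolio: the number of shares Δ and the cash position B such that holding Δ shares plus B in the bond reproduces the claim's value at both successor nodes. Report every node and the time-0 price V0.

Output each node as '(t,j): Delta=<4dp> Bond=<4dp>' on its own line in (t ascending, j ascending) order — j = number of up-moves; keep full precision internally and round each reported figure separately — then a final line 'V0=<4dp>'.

(0,0): Delta=1.0000 Bond=-133.2917
V0=4.7083

The replicating-portfolio and risk-neutral prices coincide; use p* = (1.2−0.6)/(1.24−0.6) = 0.9375 for the latter.
Terminal payoffs: V(1,0)=-77.1500, V(1,1)=11.1700
  t=0,j=0: stock 138.0000 → up 171.1200 (V=11.1700), down 82.8000 (V=-77.1500). Price 4.7083; hedge Δ=1.0000, bond B=-133.2917.
Root portfolio cost Δ·138+B reproduces V0=4.7083.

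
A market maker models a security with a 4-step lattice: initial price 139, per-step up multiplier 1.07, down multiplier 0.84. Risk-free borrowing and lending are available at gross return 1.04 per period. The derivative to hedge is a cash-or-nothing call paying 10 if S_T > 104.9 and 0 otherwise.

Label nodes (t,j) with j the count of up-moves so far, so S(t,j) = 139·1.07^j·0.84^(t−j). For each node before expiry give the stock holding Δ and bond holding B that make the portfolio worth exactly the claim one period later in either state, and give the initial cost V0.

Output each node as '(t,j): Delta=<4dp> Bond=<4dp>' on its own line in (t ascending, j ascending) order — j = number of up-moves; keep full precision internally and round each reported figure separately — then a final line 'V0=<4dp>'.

Since d<R<u, set p* = (R−d)/(u−d) = 0.8696; price each node as the discounted p*-expectation of its children.
Terminal values V(4,·): V(4,0)=0.0000, V(4,1)=0.0000, V(4,2)=10.0000, V(4,3)=10.0000, V(4,4)=10.0000
Node (3,0) S=82.3859: V=(p*·0.0000+(1−p*)·0.0000)/1.04=0.0000; Δ=(0.0000−0.0000)/(88.1529−69.2041)=0.0000; B=V−Δ·S=0.0000
Node (3,1) S=104.9439: V=(p*·10.0000+(1−p*)·0.0000)/1.04=8.3612; Δ=(10.0000−0.0000)/(112.2900−88.1529)=0.4143; B=V−Δ·S=-35.1171
Node (3,2) S=133.6785: V=(p*·10.0000+(1−p*)·10.0000)/1.04=9.6154; Δ=(10.0000−10.0000)/(143.0360−112.2900)=0.0000; B=V−Δ·S=9.6154
Node (3,3) S=170.2810: V=(p*·10.0000+(1−p*)·10.0000)/1.04=9.6154; Δ=(10.0000−10.0000)/(182.2006−143.0360)=0.0000; B=V−Δ·S=9.6154
Node (2,0) S=98.0784: V=(p*·8.3612+(1−p*)·0.0000)/1.04=6.9910; Δ=(8.3612−0.0000)/(104.9439−82.3859)=0.3707; B=V−Δ·S=-29.3621
Node (2,1) S=124.9332: V=(p*·9.6154+(1−p*)·8.3612)/1.04=9.0883; Δ=(9.6154−8.3612)/(133.6785−104.9439)=0.0436; B=V−Δ·S=3.6353
Node (2,2) S=159.1411: V=(p*·9.6154+(1−p*)·9.6154)/1.04=9.2456; Δ=(9.6154−9.6154)/(170.2810−133.6785)=0.0000; B=V−Δ·S=9.2456
Node (1,0) S=116.7600: V=(p*·9.0883+(1−p*)·6.9910)/1.04=8.4757; Δ=(9.0883−6.9910)/(124.9332−98.0784)=0.0781; B=V−Δ·S=-0.6430
Node (1,1) S=148.7300: V=(p*·9.2456+(1−p*)·9.0883)/1.04=8.8702; Δ=(9.2456−9.0883)/(159.1411−124.9332)=0.0046; B=V−Δ·S=8.1863
Node (0,0) S=139.0000: V=(p*·8.8702+(1−p*)·8.4757)/1.04=8.4796; Δ=(8.8702−8.4757)/(148.7300−116.7600)=0.0123; B=V−Δ·S=6.7641
Check: Δ(0,0)·S0 + B(0,0) = 8.4796 = V0.

(0,0): Delta=0.0123 Bond=6.7641
(1,0): Delta=0.0781 Bond=-0.6430
(1,1): Delta=0.0046 Bond=8.1863
(2,0): Delta=0.3707 Bond=-29.3621
(2,1): Delta=0.0436 Bond=3.6353
(2,2): Delta=0.0000 Bond=9.2456
(3,0): Delta=0.0000 Bond=0.0000
(3,1): Delta=0.4143 Bond=-35.1171
(3,2): Delta=0.0000 Bond=9.6154
(3,3): Delta=0.0000 Bond=9.6154
V0=8.4796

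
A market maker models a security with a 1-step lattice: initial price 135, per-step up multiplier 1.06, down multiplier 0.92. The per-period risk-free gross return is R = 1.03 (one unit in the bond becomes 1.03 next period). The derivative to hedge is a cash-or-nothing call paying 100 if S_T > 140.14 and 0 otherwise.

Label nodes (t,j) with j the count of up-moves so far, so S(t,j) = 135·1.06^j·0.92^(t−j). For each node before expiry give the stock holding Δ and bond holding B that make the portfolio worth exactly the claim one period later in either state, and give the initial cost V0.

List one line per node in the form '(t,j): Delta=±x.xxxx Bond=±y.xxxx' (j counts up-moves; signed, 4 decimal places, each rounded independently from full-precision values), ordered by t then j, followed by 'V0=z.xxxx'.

The replicating-portfolio and risk-neutral prices coincide; use p* = (1.03−0.92)/(1.06−0.92) = 0.7857 for the latter.
Payoff layer (t=1): V(1,0)=0.0000, V(1,1)=100.0000
Node (0,0) S=135.0000: V=(p*·100.0000+(1−p*)·0.0000)/1.03=76.2829; Δ=(100.0000−0.0000)/(143.1000−124.2000)=5.2910; B=V−Δ·S=-638.0028
Root portfolio cost Δ·135+B reproduces V0=76.2829.

(0,0): Delta=5.2910 Bond=-638.0028
V0=76.2829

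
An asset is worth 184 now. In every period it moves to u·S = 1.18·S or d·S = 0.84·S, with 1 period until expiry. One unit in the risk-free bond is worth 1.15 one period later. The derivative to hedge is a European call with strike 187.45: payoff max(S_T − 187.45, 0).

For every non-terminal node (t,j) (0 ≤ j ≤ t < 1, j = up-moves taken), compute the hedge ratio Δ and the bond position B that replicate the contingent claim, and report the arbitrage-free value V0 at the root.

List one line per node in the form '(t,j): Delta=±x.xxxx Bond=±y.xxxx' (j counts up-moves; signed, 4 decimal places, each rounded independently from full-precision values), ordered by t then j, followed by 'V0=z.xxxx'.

(0,0): Delta=0.4743 Bond=-63.7412
V0=23.5235

Risk-neutral probability p* = (R−d)/(u−d) = (1.15−0.84)/(1.18−0.84) = 0.9118.
Payoff layer (t=1): V(1,0)=0.0000, V(1,1)=29.6700
Node (0,0) S=184.0000: V=(p*·29.6700+(1−p*)·0.0000)/1.15=23.5235; Δ=(29.6700−0.0000)/(217.1200−154.5600)=0.4743; B=V−Δ·S=-63.7412
Check: Δ(0,0)·S0 + B(0,0) = 23.5235 = V0.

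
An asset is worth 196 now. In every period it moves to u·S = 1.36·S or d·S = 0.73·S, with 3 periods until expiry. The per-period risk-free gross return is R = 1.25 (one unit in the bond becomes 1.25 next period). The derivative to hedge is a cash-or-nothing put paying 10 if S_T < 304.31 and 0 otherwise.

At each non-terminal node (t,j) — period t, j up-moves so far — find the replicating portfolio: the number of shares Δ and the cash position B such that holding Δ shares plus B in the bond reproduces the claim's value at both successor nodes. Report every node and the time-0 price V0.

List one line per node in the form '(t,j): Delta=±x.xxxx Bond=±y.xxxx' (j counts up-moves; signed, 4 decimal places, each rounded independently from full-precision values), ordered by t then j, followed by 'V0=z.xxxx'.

(0,0): Delta=-0.0353 Bond=9.1618
(1,0): Delta=0.0000 Bond=6.4000
(1,1): Delta=-0.0393 Bond=12.5210
(2,0): Delta=0.0000 Bond=8.0000
(2,1): Delta=0.0000 Bond=8.0000
(2,2): Delta=-0.0438 Bond=17.2698
V0=2.2409

Since d<R<u, set p* = (R−d)/(u−d) = 0.8254; price each node as the discounted p*-expectation of its children.
At expiry t=3: V(3,0)=10.0000, V(3,1)=10.0000, V(3,2)=10.0000, V(3,3)=0.0000
Node (2,0) S=104.4484: V=(p*·10.0000+(1−p*)·10.0000)/1.25=8.0000; Δ=(10.0000−10.0000)/(142.0498−76.2473)=0.0000; B=V−Δ·S=8.0000
Node (2,1) S=194.5888: V=(p*·10.0000+(1−p*)·10.0000)/1.25=8.0000; Δ=(10.0000−10.0000)/(264.6408−142.0498)=0.0000; B=V−Δ·S=8.0000
Node (2,2) S=362.5216: V=(p*·0.0000+(1−p*)·10.0000)/1.25=1.3968; Δ=(0.0000−10.0000)/(493.0294−264.6408)=-0.0438; B=V−Δ·S=17.2698
Node (1,0) S=143.0800: V=(p*·8.0000+(1−p*)·8.0000)/1.25=6.4000; Δ=(8.0000−8.0000)/(194.5888−104.4484)=0.0000; B=V−Δ·S=6.4000
Node (1,1) S=266.5600: V=(p*·1.3968+(1−p*)·8.0000)/1.25=2.0398; Δ=(1.3968−8.0000)/(362.5216−194.5888)=-0.0393; B=V−Δ·S=12.5210
Node (0,0) S=196.0000: V=(p*·2.0398+(1−p*)·6.4000)/1.25=2.2409; Δ=(2.0398−6.4000)/(266.5600−143.0800)=-0.0353; B=V−Δ·S=9.1618
Each (Δ,B) replicates both successor values, so the strategy is self-financing and V0 is arbitrage-free.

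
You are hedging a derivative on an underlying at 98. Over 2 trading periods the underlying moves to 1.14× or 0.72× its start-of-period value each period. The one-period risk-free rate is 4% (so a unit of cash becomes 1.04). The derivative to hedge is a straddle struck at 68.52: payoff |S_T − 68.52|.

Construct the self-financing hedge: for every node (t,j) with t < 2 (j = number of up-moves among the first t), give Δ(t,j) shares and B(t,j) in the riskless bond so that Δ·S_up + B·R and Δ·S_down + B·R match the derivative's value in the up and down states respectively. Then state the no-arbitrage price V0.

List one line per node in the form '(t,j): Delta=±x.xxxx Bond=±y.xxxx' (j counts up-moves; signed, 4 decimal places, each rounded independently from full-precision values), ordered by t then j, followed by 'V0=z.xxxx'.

(0,0): Delta=0.8029 Bond=-42.1789
(1,0): Delta=-0.1957 Bond=26.5932
(1,1): Delta=1.0000 Bond=-65.8846
V0=36.5066

The replicating-portfolio and risk-neutral prices coincide; use p* = (1.04−0.72)/(1.14−0.72) = 0.7619 for the latter.
Terminal payoffs: V(2,0)=17.7168, V(2,1)=11.9184, V(2,2)=58.8408
Node (1,0) S=70.5600: V=(p*·11.9184+(1−p*)·17.7168)/1.04=12.7875; Δ=(11.9184−17.7168)/(80.4384−50.8032)=-0.1957; B=V−Δ·S=26.5932
Node (1,1) S=111.7200: V=(p*·58.8408+(1−p*)·11.9184)/1.04=45.8354; Δ=(58.8408−11.9184)/(127.3608−80.4384)=1.0000; B=V−Δ·S=-65.8846
Node (0,0) S=98.0000: V=(p*·45.8354+(1−p*)·12.7875)/1.04=36.5066; Δ=(45.8354−12.7875)/(111.7200−70.5600)=0.8029; B=V−Δ·S=-42.1789
Self-financing check: at every node Δ·S+B equals the discounted successor values.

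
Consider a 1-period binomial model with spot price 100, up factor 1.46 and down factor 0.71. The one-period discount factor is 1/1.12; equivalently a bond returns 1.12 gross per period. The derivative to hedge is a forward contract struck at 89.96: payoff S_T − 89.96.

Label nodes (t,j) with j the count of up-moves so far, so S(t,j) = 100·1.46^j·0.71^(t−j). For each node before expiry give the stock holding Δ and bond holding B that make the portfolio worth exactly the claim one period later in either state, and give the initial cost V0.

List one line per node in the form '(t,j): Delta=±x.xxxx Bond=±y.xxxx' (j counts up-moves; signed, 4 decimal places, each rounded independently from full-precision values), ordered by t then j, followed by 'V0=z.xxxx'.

(0,0): Delta=1.0000 Bond=-80.3214
V0=19.6786

Since d<R<u, set p* = (R−d)/(u−d) = 0.5467; price each node as the discounted p*-expectation of its children.
Terminal payoffs: V(1,0)=-18.9600, V(1,1)=56.0400
Node (0,0) S=100.0000: V=(p*·56.0400+(1−p*)·-18.9600)/1.12=19.6786; Δ=(56.0400−-18.9600)/(146.0000−71.0000)=1.0000; B=V−Δ·S=-80.3214
Each (Δ,B) replicates both successor values, so the strategy is self-financing and V0 is arbitrage-free.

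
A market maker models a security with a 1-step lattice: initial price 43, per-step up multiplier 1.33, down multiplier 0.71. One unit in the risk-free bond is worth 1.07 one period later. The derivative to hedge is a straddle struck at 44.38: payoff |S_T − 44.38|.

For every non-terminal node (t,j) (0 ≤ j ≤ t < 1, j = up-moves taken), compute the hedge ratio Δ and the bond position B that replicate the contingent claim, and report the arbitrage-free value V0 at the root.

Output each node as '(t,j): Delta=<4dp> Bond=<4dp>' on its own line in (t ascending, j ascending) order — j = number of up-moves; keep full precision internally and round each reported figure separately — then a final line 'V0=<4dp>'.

No-arbitrage ⇒ martingale measure with p* = (R−d)/(u−d) = 0.5806.
At expiry t=1: V(1,0)=13.8500, V(1,1)=12.8100
Node (0,0) S=43.0000: V=(p*·12.8100+(1−p*)·13.8500)/1.07=12.3796; Δ=(12.8100−13.8500)/(57.1900−30.5300)=-0.0390; B=V−Δ·S=14.0570
Each (Δ,B) replicates both successor values, so the strategy is self-financing and V0 is arbitrage-free.

(0,0): Delta=-0.0390 Bond=14.0570
V0=12.3796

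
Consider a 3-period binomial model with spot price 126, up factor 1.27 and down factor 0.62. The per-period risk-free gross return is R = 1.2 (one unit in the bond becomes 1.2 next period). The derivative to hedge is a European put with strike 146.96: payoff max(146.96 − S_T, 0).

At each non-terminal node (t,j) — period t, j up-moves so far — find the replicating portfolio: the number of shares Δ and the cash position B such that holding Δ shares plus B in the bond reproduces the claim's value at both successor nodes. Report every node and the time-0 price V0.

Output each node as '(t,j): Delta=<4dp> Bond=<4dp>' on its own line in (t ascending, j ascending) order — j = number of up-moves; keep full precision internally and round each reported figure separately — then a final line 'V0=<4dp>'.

(0,0): Delta=-0.2497 Bond=36.2013
(1,0): Delta=-1.0000 Bond=102.0556
(1,1): Delta=-0.2055 Bond=36.3675
(2,0): Delta=-1.0000 Bond=122.4667
(2,1): Delta=-1.0000 Bond=122.4667
(2,2): Delta=-0.1587 Bond=34.1276
V0=4.7400

Risk-neutral probability p* = (R−d)/(u−d) = (1.2−0.62)/(1.27−0.62) = 0.8923.
At expiry t=3: V(3,0)=116.9307, V(3,1)=85.4483, V(3,2)=20.9603, V(3,3)=0.0000
Node (2,0) S=48.4344: V=(p*·85.4483+(1−p*)·116.9307)/1.2=74.0323; Δ=(85.4483−116.9307)/(61.5117−30.0293)=-1.0000; B=V−Δ·S=122.4667
Node (2,1) S=99.2124: V=(p*·20.9603+(1−p*)·85.4483)/1.2=23.2543; Δ=(20.9603−85.4483)/(125.9997−61.5117)=-1.0000; B=V−Δ·S=122.4667
Node (2,2) S=203.2254: V=(p*·0.0000+(1−p*)·20.9603)/1.2=1.8810; Δ=(0.0000−20.9603)/(258.0963−125.9997)=-0.1587; B=V−Δ·S=34.1276
Node (1,0) S=78.1200: V=(p*·23.2543+(1−p*)·74.0323)/1.2=23.9356; Δ=(23.2543−74.0323)/(99.2124−48.4344)=-1.0000; B=V−Δ·S=102.0556
Node (1,1) S=160.0200: V=(p*·1.8810+(1−p*)·23.2543)/1.2=3.4856; Δ=(1.8810−23.2543)/(203.2254−99.2124)=-0.2055; B=V−Δ·S=36.3675
Node (0,0) S=126.0000: V=(p*·3.4856+(1−p*)·23.9356)/1.2=4.7400; Δ=(3.4856−23.9356)/(160.0200−78.1200)=-0.2497; B=V−Δ·S=36.2013
Self-financing check: at every node Δ·S+B equals the discounted successor values.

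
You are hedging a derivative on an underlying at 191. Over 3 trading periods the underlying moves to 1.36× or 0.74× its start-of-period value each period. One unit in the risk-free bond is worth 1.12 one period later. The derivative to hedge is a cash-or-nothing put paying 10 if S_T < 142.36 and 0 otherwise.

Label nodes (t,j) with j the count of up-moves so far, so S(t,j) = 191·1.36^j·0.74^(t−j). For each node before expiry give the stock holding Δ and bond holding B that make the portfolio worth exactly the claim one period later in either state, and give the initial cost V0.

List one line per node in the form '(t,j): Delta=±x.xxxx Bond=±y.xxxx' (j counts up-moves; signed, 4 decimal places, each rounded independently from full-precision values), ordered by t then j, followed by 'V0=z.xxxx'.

Since d<R<u, set p* = (R−d)/(u−d) = 0.6129; price each node as the discounted p*-expectation of its children.
Payoff layer (t=3): V(3,0)=10.0000, V(3,1)=10.0000, V(3,2)=0.0000, V(3,3)=0.0000
  t=2,j=0: stock 104.5916 → up 142.2446 (V=10.0000), down 77.3978 (V=10.0000). Price 8.9286; hedge Δ=0.0000, bond B=8.9286.
  t=2,j=1: stock 192.2224 → up 261.4225 (V=0.0000), down 142.2446 (V=10.0000). Price 3.4562; hedge Δ=-0.0839, bond B=19.5853.
  t=2,j=2: stock 353.2736 → up 480.4521 (V=0.0000), down 261.4225 (V=0.0000). Price 0.0000; hedge Δ=0.0000, bond B=0.0000.
  t=1,j=0: stock 141.3400 → up 192.2224 (V=3.4562), down 104.5916 (V=8.9286). Price 4.9773; hedge Δ=-0.0624, bond B=13.8036.
  t=1,j=1: stock 259.7600 → up 353.2736 (V=0.0000), down 192.2224 (V=3.4562). Price 1.1945; hedge Δ=-0.0215, bond B=6.7691.
  t=0,j=0: stock 191.0000 → up 259.7600 (V=1.1945), down 141.3400 (V=4.9773). Price 2.3740; hedge Δ=-0.0319, bond B=8.4751.
Root portfolio cost Δ·191+B reproduces V0=2.3740.

(0,0): Delta=-0.0319 Bond=8.4751
(1,0): Delta=-0.0624 Bond=13.8036
(1,1): Delta=-0.0215 Bond=6.7691
(2,0): Delta=0.0000 Bond=8.9286
(2,1): Delta=-0.0839 Bond=19.5853
(2,2): Delta=0.0000 Bond=0.0000
V0=2.3740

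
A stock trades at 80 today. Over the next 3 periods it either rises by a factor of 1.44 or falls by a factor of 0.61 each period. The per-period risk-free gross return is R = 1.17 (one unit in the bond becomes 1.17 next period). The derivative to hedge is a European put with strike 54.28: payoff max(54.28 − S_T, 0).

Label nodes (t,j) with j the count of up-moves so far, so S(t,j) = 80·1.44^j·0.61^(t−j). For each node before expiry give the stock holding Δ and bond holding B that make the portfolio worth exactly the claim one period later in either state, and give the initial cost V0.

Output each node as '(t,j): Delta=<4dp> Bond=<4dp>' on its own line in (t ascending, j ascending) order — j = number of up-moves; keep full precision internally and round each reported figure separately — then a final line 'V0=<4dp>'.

(0,0): Delta=-0.0839 Bond=9.0138
(1,0): Delta=-0.3321 Bond=22.6592
(1,1): Delta=-0.0332 Bond=4.7059
(2,0): Delta=-1.0000 Bond=46.3932
(2,1): Delta=-0.1957 Bond=16.9254
(2,2): Delta=0.0000 Bond=0.0000
V0=2.3028

Under the risk-neutral measure, an up-move has probability p* = (R−d)/(u−d) = 0.6747 and values discount at R = 1.17.
Terminal payoffs: V(3,0)=36.1215, V(3,1)=11.4141, V(3,2)=0.0000, V(3,3)=0.0000
(2,0): S=29.7680. Δ = (V_up−V_dn)/(S_up−S_dn) = (11.4141−36.1215)/(42.8659−18.1585) = -1.0000. V = [p*·11.4141 + (1−p*)·36.1215]/1.17 = 16.6252. B = V − Δ·S = 46.3932.
(2,1): S=70.2720. Δ = (V_up−V_dn)/(S_up−S_dn) = (0.0000−11.4141)/(101.1917−42.8659) = -0.1957. V = [p*·0.0000 + (1−p*)·11.4141]/1.17 = 3.1735. B = V − Δ·S = 16.9254.
(2,2): S=165.8880. Δ = (V_up−V_dn)/(S_up−S_dn) = (0.0000−0.0000)/(238.8787−101.1917) = 0.0000. V = [p*·0.0000 + (1−p*)·0.0000]/1.17 = 0.0000. B = V − Δ·S = 0.0000.
(1,0): S=48.8000. Δ = (V_up−V_dn)/(S_up−S_dn) = (3.1735−16.6252)/(70.2720−29.7680) = -0.3321. V = [p*·3.1735 + (1−p*)·16.6252]/1.17 = 6.4524. B = V − Δ·S = 22.6592.
(1,1): S=115.2000. Δ = (V_up−V_dn)/(S_up−S_dn) = (0.0000−3.1735)/(165.8880−70.2720) = -0.0332. V = [p*·0.0000 + (1−p*)·3.1735]/1.17 = 0.8823. B = V − Δ·S = 4.7059.
(0,0): S=80.0000. Δ = (V_up−V_dn)/(S_up−S_dn) = (0.8823−6.4524)/(115.2000−48.8000) = -0.0839. V = [p*·0.8823 + (1−p*)·6.4524]/1.17 = 2.3028. B = V − Δ·S = 9.0138.
Self-financing check: at every node Δ·S+B equals the discounted successor values.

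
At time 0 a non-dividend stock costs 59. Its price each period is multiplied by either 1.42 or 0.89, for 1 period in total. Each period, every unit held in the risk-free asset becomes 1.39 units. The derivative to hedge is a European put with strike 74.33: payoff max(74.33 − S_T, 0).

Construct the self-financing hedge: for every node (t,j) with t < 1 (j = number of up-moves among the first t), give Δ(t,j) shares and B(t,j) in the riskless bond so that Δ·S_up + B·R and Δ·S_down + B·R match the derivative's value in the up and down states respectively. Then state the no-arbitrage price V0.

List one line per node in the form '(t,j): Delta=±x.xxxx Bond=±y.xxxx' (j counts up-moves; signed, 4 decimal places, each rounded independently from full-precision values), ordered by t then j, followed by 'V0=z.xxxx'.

(0,0): Delta=-0.6978 Bond=42.0584
V0=0.8886

No-arbitrage ⇒ martingale measure with p* = (R−d)/(u−d) = 0.9434.
Terminal payoffs: V(1,0)=21.8200, V(1,1)=0.0000
Node (0,0) S=59.0000: V=(p*·0.0000+(1−p*)·21.8200)/1.39=0.8886; Δ=(0.0000−21.8200)/(83.7800−52.5100)=-0.6978; B=V−Δ·S=42.0584
The time-0 hedge costs 0.8886, which is the no-arbitrage price.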